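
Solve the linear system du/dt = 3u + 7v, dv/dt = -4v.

u(t) = -K_1e^(3t) + K_2e^(-4t), v(t) = -K_2e^(-4t)

Coefficient matrix A = [[3, 7], [0, -4]].
Characteristic polynomial det(A - λI) = λ^2 + λ - 12 = 0.
Eigenvalues λ = 3, -4.
For λ=3: (A-λI) row 1 is [0, 7], so an eigenvector is (-1, 0).
For λ=-4: (A-λI) row 1 is [7, 7], so an eigenvector is (1, -1).
General solution: K_1e^(3t)(-1,0) + K_2e^(-4t)(1,-1).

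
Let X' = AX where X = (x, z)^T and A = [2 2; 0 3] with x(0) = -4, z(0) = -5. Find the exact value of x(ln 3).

A = [[2,2],[0,3]]; eigenvalues λ = 3, 2.
Eigenvectors: (2,1) for λ=3, (1,0) for λ=2.
From the initial condition, c_1 = -5, c_2 = 6.
x(ln 3) = (-5)(3^3)(2) + (6)(3^2)(1) = -216.

-216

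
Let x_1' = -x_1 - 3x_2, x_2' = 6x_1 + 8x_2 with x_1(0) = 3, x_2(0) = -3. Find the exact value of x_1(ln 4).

A = [[-1,-3],[6,8]]; eigenvalues λ = 5, 2.
Eigenvectors: (-1,2) for λ=5, (1,-1) for λ=2.
From the initial condition, c_1 = 0, c_2 = 3.
x_1(ln 4) = (0)(4^5)(-1) + (3)(4^2)(1) = 48.

48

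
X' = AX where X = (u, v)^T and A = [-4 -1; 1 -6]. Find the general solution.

Coefficient matrix A = [[-4, -1], [1, -6]].
Characteristic polynomial det(A - λI) = λ^2 + 10λ + 25 = 0.
Single eigenvalue λ = -5 with algebraic multiplicity 2.
Eigenvector v = (-1,-1); generalized eigenvector w with (A-λI)w=v is (1,2).
General solution: e^(-5t)[K_1·v + K_2·(t·v + w)].

u(t) = -K_1e^(-5t) - K_2te^(-5t) + K_2e^(-5t), v(t) = -K_1e^(-5t) - K_2te^(-5t) + 2K_2e^(-5t)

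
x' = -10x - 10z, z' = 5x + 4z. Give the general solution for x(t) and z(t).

x(t) = -3C_1e^(-3t)sin(t) - C_1e^(-3t)cos(t) - C_2e^(-3t)sin(t) + 3C_2e^(-3t)cos(t), z(t) = 2C_1e^(-3t)sin(t) + C_1e^(-3t)cos(t) + C_2e^(-3t)sin(t) - 2C_2e^(-3t)cos(t)

Coefficient matrix A = [[-10, -10], [5, 4]].
Characteristic polynomial det(A - λI) = λ^2 + 6λ + 10 = 0.
Eigenvalues λ = -3 ± i (complex conjugate pair).
For λ=-3+i: an eigenvector is (-1,1) - i(-3,2) = (-1 + 3i, 1 - 2i).
A real fundamental pair from Re and Im of e^((-3+i)t)v: X_1 = e^(-3t)(cos(t)·(-1,1) + sin(t)·(-3,2)), X_2 = e^(-3t)(sin(t)·(-1,1) - cos(t)·(-3,2)).
General solution: C_1X_1 + C_2X_2.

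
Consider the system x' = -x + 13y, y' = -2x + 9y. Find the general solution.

Coefficient matrix A = [[-1, 13], [-2, 9]].
Characteristic polynomial det(A - λI) = λ^2 - 8λ + 17 = 0.
Eigenvalues λ = 4 ± i (complex conjugate pair).
For λ=4+i: an eigenvector is (3,1) - i(-2,-1) = (3 + 2i, 1 + i).
A real fundamental pair from Re and Im of e^((4+i)t)v: X_1 = e^(4t)(cos(t)·(3,1) + sin(t)·(-2,-1)), X_2 = e^(4t)(sin(t)·(3,1) - cos(t)·(-2,-1)).
General solution: K_1X_1 + K_2X_2.

x(t) = -2K_1e^(4t)sin(t) + 3K_1e^(4t)cos(t) + 3K_2e^(4t)sin(t) + 2K_2e^(4t)cos(t), y(t) = -K_1e^(4t)sin(t) + K_1e^(4t)cos(t) + K_2e^(4t)sin(t) + K_2e^(4t)cos(t)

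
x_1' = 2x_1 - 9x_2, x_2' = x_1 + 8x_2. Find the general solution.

Coefficient matrix A = [[2, -9], [1, 8]].
Characteristic polynomial det(A - λI) = λ^2 - 10λ + 25 = 0.
Single eigenvalue λ = 5 with algebraic multiplicity 2.
Eigenvector v = (-3,1); generalized eigenvector w with (A-λI)w=v is (-2,1).
General solution: e^(5t)[C_1·v + C_2·(t·v + w)].

x_1(t) = -3C_1e^(5t) - 3C_2te^(5t) - 2C_2e^(5t), x_2(t) = C_1e^(5t) + C_2te^(5t) + C_2e^(5t)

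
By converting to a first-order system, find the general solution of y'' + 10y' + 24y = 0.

Let x_1 = y, x_2 = y'. Then x_1' = x_2 and x_2' = -24x_1 - 10x_2.
A = [[0,1],[-24,-10]]; det(A-λI) = λ^2 + 10λ + 24.
Eigenvalues λ = -4, -6 with eigenvectors (1,-4), (1,-6).

y(t) = C_1e^(-4t) + C_2e^(-6t)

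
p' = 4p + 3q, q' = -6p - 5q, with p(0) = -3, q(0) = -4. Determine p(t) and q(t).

Coefficient matrix A = [[4, 3], [-6, -5]].
Characteristic polynomial det(A - λI) = λ^2 + λ - 2 = 0.
Eigenvalues λ = 1, -2.
For λ=1: (A-λI) row 1 is [3, 3], so an eigenvector is (1, -1).
For λ=-2: (A-λI) row 1 is [6, 3], so an eigenvector is (-1, 2).
General solution: C_1e^(t)(1,-1) + C_2e^(-2t)(-1,2).
Applying p(0)=-3, q(0)=-4 gives C_1=-10, C_2=-7.

p(t) = -10e^(t) + 7e^(-2t), q(t) = 10e^(t) - 14e^(-2t)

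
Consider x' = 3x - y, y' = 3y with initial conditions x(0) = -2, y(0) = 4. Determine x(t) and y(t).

Coefficient matrix A = [[3, -1], [0, 3]].
Characteristic polynomial det(A - λI) = λ^2 - 6λ + 9 = 0.
Single eigenvalue λ = 3 with algebraic multiplicity 2.
Eigenvector v = (1,0); generalized eigenvector w with (A-λI)w=v is (-1,-1).
General solution: e^(3t)[c_1·v + c_2·(t·v + w)].
Applying x(0)=-2, y(0)=4 gives c_1=-6, c_2=-4.

x(t) = -4te^(3t) - 2e^(3t), y(t) = 4e^(3t)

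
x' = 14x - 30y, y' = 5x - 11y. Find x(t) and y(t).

Coefficient matrix A = [[14, -30], [5, -11]].
Characteristic polynomial det(A - λI) = λ^2 - 3λ - 4 = 0.
Eigenvalues λ = 4, -1.
For λ=4: (A-λI) row 1 is [10, -30], so an eigenvector is (-3, -1).
For λ=-1: (A-λI) row 1 is [15, -30], so an eigenvector is (2, 1).
General solution: C_1e^(4t)(-3,-1) + C_2e^(-t)(2,1).

x(t) = -3C_1e^(4t) + 2C_2e^(-t), y(t) = -C_1e^(4t) + C_2e^(-t)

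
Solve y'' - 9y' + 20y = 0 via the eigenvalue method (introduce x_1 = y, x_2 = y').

Let x_1 = y, x_2 = y'. Then x_1' = x_2 and x_2' = -20x_1 + 9x_2.
A = [[0,1],[-20,9]]; det(A-λI) = λ^2 - 9λ + 20.
Eigenvalues λ = 4, 5 with eigenvectors (1,4), (1,5).

y(t) = C_1e^(4t) + C_2e^(5t)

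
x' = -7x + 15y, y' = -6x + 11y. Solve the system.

Coefficient matrix A = [[-7, 15], [-6, 11]].
Characteristic polynomial det(A - λI) = λ^2 - 4λ + 13 = 0.
Eigenvalues λ = 2 ± 3i (complex conjugate pair).
For λ=2+3i: an eigenvector is (2,1) - i(-1,-1) = (2 + i, 1 + i).
A real fundamental pair from Re and Im of e^((2+3i)t)v: X_1 = e^(2t)(cos(3t)·(2,1) + sin(3t)·(-1,-1)), X_2 = e^(2t)(sin(3t)·(2,1) - cos(3t)·(-1,-1)).
General solution: C_1X_1 + C_2X_2.

x(t) = -C_1e^(2t)sin(3t) + 2C_1e^(2t)cos(3t) + 2C_2e^(2t)sin(3t) + C_2e^(2t)cos(3t), y(t) = -C_1e^(2t)sin(3t) + C_1e^(2t)cos(3t) + C_2e^(2t)sin(3t) + C_2e^(2t)cos(3t)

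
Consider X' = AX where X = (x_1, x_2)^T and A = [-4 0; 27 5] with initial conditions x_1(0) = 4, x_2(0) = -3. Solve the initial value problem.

x_1(t) = 4e^(-4t), x_2(t) = 9e^(5t) - 12e^(-4t)

Coefficient matrix A = [[-4, 0], [27, 5]].
Characteristic polynomial det(A - λI) = λ^2 - λ - 20 = 0.
Eigenvalues λ = 5, -4.
For λ=5: (A-λI) row 1 is [-9, 0], so an eigenvector is (0, -1).
For λ=-4: (A-λI) row 2 is [27, 9], so an eigenvector is (1, -3).
General solution: K_1e^(5t)(0,-1) + K_2e^(-4t)(1,-3).
Applying x_1(0)=4, x_2(0)=-3 gives K_1=-9, K_2=4.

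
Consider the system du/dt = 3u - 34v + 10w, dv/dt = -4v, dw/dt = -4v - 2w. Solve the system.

Coefficient matrix A = [[3, -34, 10], [0, -4, 0], [0, -4, -2]].
det(A - λI) = 0 gives eigenvalues λ = -4, 3, -2.
For λ=-4: eigenvector (2,1,2).
For λ=3: eigenvector (1,0,0).
For λ=-2: eigenvector (-2,0,1).
General solution: K_1e^(-4t)(2,1,2) + K_2e^(3t)(1,0,0) + K_3e^(-2t)(-2,0,1).

u(t) = 2K_1e^(-4t) + K_2e^(3t) - 2K_3e^(-2t), v(t) = K_1e^(-4t), w(t) = 2K_1e^(-4t) + K_3e^(-2t)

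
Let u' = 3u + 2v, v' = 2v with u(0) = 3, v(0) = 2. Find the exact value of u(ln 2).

40

A = [[3,2],[0,2]]; eigenvalues λ = 2, 3.
Eigenvectors: (2,-1) for λ=2, (1,0) for λ=3.
From the initial condition, c_1 = -2, c_2 = 7.
u(ln 2) = (-2)(2^2)(2) + (7)(2^3)(1) = 40.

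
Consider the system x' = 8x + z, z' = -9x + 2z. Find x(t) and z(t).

Coefficient matrix A = [[8, 1], [-9, 2]].
Characteristic polynomial det(A - λI) = λ^2 - 10λ + 25 = 0.
Single eigenvalue λ = 5 with algebraic multiplicity 2.
Eigenvector v = (-1,3); generalized eigenvector w with (A-λI)w=v is (-1,2).
General solution: e^(5t)[K_1·v + K_2·(t·v + w)].

x(t) = -K_1e^(5t) - K_2te^(5t) - K_2e^(5t), z(t) = 3K_1e^(5t) + 3K_2te^(5t) + 2K_2e^(5t)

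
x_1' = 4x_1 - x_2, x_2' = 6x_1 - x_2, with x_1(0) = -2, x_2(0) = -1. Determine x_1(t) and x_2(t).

x_1(t) = -5e^(2t) + 3e^(t), x_2(t) = -10e^(2t) + 9e^(t)

Coefficient matrix A = [[4, -1], [6, -1]].
Characteristic polynomial det(A - λI) = λ^2 - 3λ + 2 = 0.
Eigenvalues λ = 2, 1.
For λ=2: (A-λI) row 1 is [2, -1], so an eigenvector is (-1, -2).
For λ=1: (A-λI) row 1 is [3, -1], so an eigenvector is (-1, -3).
General solution: C_1e^(2t)(-1,-2) + C_2e^(t)(-1,-3).
Applying x_1(0)=-2, x_2(0)=-1 gives C_1=5, C_2=-3.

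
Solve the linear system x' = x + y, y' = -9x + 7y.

x(t) = C_1e^(4t) + C_2te^(4t) - C_2e^(4t), y(t) = 3C_1e^(4t) + 3C_2te^(4t) - 2C_2e^(4t)

Coefficient matrix A = [[1, 1], [-9, 7]].
Characteristic polynomial det(A - λI) = λ^2 - 8λ + 16 = 0.
Single eigenvalue λ = 4 with algebraic multiplicity 2.
Eigenvector v = (1,3); generalized eigenvector w with (A-λI)w=v is (-1,-2).
General solution: e^(4t)[C_1·v + C_2·(t·v + w)].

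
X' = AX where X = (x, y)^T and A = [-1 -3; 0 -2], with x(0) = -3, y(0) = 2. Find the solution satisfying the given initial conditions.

Coefficient matrix A = [[-1, -3], [0, -2]].
Characteristic polynomial det(A - λI) = λ^2 + 3λ + 2 = 0.
Eigenvalues λ = -1, -2.
For λ=-1: (A-λI) row 1 is [0, -3], so an eigenvector is (-1, 0).
For λ=-2: (A-λI) row 1 is [1, -3], so an eigenvector is (-3, -1).
General solution: K_1e^(-t)(-1,0) + K_2e^(-2t)(-3,-1).
Applying x(0)=-3, y(0)=2 gives K_1=9, K_2=-2.

x(t) = -9e^(-t) + 6e^(-2t), y(t) = 2e^(-2t)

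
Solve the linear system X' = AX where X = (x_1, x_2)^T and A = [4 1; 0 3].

x_1(t) = c_1e^(3t) + c_2e^(4t), x_2(t) = -c_1e^(3t)

Coefficient matrix A = [[4, 1], [0, 3]].
Characteristic polynomial det(A - λI) = λ^2 - 7λ + 12 = 0.
Eigenvalues λ = 3, 4.
For λ=3: (A-λI) row 1 is [1, 1], so an eigenvector is (1, -1).
For λ=4: (A-λI) row 1 is [0, 1], so an eigenvector is (1, 0).
General solution: c_1e^(3t)(1,-1) + c_2e^(4t)(1,0).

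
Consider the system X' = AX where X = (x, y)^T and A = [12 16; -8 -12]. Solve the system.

x(t) = K_1e^(-4t) + 2K_2e^(4t), y(t) = -K_1e^(-4t) - K_2e^(4t)

Coefficient matrix A = [[12, 16], [-8, -12]].
Characteristic polynomial det(A - λI) = λ^2 - 16 = 0.
Eigenvalues λ = -4, 4.
For λ=-4: (A-λI) row 1 is [16, 16], so an eigenvector is (1, -1).
For λ=4: (A-λI) row 1 is [8, 16], so an eigenvector is (2, -1).
General solution: K_1e^(-4t)(1,-1) + K_2e^(4t)(2,-1).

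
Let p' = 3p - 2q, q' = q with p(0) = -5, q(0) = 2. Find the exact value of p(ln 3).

-183

A = [[3,-2],[0,1]]; eigenvalues λ = 3, 1.
Eigenvectors: (-1,0) for λ=3, (1,1) for λ=1.
From the initial condition, c_1 = 7, c_2 = 2.
p(ln 3) = (7)(3^3)(-1) + (2)(3^1)(1) = -183.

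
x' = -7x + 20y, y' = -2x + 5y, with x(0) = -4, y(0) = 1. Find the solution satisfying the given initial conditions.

x(t) = 22e^(-t)sin(2t) - 4e^(-t)cos(2t), y(t) = 7e^(-t)sin(2t) + e^(-t)cos(2t)

Coefficient matrix A = [[-7, 20], [-2, 5]].
Characteristic polynomial det(A - λI) = λ^2 + 2λ + 5 = 0.
Eigenvalues λ = -1 ± 2i (complex conjugate pair).
For λ=-1+2i: an eigenvector is (3,1) - i(1,0) = (3 - i, 1).
A real fundamental pair from Re and Im of e^((-1+2i)t)v: X_1 = e^(-t)(cos(2t)·(3,1) + sin(2t)·(1,0)), X_2 = e^(-t)(sin(2t)·(3,1) - cos(2t)·(1,0)).
General solution: K_1X_1 + K_2X_2.
Applying x(0)=-4, y(0)=1 gives K_1=1, K_2=7.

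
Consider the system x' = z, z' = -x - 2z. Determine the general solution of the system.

Coefficient matrix A = [[0, 1], [-1, -2]].
Characteristic polynomial det(A - λI) = λ^2 + 2λ + 1 = 0.
Single eigenvalue λ = -1 with algebraic multiplicity 2.
Eigenvector v = (1,-1); generalized eigenvector w with (A-λI)w=v is (1,0).
General solution: e^(-t)[K_1·v + K_2·(t·v + w)].

x(t) = K_1e^(-t) + K_2te^(-t) + K_2e^(-t), z(t) = -K_1e^(-t) - K_2te^(-t)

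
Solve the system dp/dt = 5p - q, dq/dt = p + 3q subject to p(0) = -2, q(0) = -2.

Coefficient matrix A = [[5, -1], [1, 3]].
Characteristic polynomial det(A - λI) = λ^2 - 8λ + 16 = 0.
Single eigenvalue λ = 4 with algebraic multiplicity 2.
Eigenvector v = (-1,-1); generalized eigenvector w with (A-λI)w=v is (-3,-2).
General solution: e^(4t)[c_1·v + c_2·(t·v + w)].
Applying p(0)=-2, q(0)=-2 gives c_1=2, c_2=0.

p(t) = -2e^(4t), q(t) = -2e^(4t)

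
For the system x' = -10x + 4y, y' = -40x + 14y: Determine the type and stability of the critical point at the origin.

unstable spiral

A = [[-10,4],[-40,14]]; det(A-λI) = λ^2 - 4λ + 20.
λ = 2 ± 4i: positive real part.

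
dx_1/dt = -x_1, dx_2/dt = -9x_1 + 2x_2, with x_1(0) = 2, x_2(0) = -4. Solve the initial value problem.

x_1(t) = 2e^(-t), x_2(t) = -10e^(2t) + 6e^(-t)

Coefficient matrix A = [[-1, 0], [-9, 2]].
Characteristic polynomial det(A - λI) = λ^2 - λ - 2 = 0.
Eigenvalues λ = -1, 2.
For λ=-1: (A-λI) row 2 is [-9, 3], so an eigenvector is (-1, -3).
For λ=2: (A-λI) row 1 is [-3, 0], so an eigenvector is (0, 1).
General solution: c_1e^(-t)(-1,-3) + c_2e^(2t)(0,1).
Applying x_1(0)=2, x_2(0)=-4 gives c_1=-2, c_2=-10.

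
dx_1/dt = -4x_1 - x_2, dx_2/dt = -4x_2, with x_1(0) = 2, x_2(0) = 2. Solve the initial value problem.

Coefficient matrix A = [[-4, -1], [0, -4]].
Characteristic polynomial det(A - λI) = λ^2 + 8λ + 16 = 0.
Single eigenvalue λ = -4 with algebraic multiplicity 2.
Eigenvector v = (1,0); generalized eigenvector w with (A-λI)w=v is (1,-1).
General solution: e^(-4t)[c_1·v + c_2·(t·v + w)].
Applying x_1(0)=2, x_2(0)=2 gives c_1=4, c_2=-2.

x_1(t) = -2te^(-4t) + 2e^(-4t), x_2(t) = 2e^(-4t)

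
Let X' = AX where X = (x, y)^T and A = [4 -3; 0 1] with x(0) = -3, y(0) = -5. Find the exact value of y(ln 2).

-10

A = [[4,-3],[0,1]]; eigenvalues λ = 1, 4.
Eigenvectors: (1,1) for λ=1, (-1,0) for λ=4.
From the initial condition, c_1 = -5, c_2 = -2.
y(ln 2) = (-5)(2^1)(1) + (-2)(2^4)(0) = -10.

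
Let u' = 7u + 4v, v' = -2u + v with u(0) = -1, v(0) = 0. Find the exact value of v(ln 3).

216

A = [[7,4],[-2,1]]; eigenvalues λ = 3, 5.
Eigenvectors: (1,-1) for λ=3, (-2,1) for λ=5.
From the initial condition, c_1 = 1, c_2 = 1.
v(ln 3) = (1)(3^3)(-1) + (1)(3^5)(1) = 216.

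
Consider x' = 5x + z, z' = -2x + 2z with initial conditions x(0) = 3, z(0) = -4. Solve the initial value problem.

Coefficient matrix A = [[5, 1], [-2, 2]].
Characteristic polynomial det(A - λI) = λ^2 - 7λ + 12 = 0.
Eigenvalues λ = 4, 3.
For λ=4: (A-λI) row 1 is [1, 1], so an eigenvector is (1, -1).
For λ=3: (A-λI) row 1 is [2, 1], so an eigenvector is (-1, 2).
General solution: C_1e^(4t)(1,-1) + C_2e^(3t)(-1,2).
Applying x(0)=3, z(0)=-4 gives C_1=2, C_2=-1.

x(t) = 2e^(4t) + e^(3t), z(t) = -2e^(4t) - 2e^(3t)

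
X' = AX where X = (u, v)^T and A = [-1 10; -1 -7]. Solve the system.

Coefficient matrix A = [[-1, 10], [-1, -7]].
Characteristic polynomial det(A - λI) = λ^2 + 8λ + 17 = 0.
Eigenvalues λ = -4 ± i (complex conjugate pair).
For λ=-4+i: an eigenvector is (1,0) - i(3,-1) = (1 - 3i, 0 + i).
A real fundamental pair from Re and Im of e^((-4+i)t)v: X_1 = e^(-4t)(cos(t)·(1,0) + sin(t)·(3,-1)), X_2 = e^(-4t)(sin(t)·(1,0) - cos(t)·(3,-1)).
General solution: C_1X_1 + C_2X_2.

u(t) = 3C_1e^(-4t)sin(t) + C_1e^(-4t)cos(t) + C_2e^(-4t)sin(t) - 3C_2e^(-4t)cos(t), v(t) = -C_1e^(-4t)sin(t) + C_2e^(-4t)cos(t)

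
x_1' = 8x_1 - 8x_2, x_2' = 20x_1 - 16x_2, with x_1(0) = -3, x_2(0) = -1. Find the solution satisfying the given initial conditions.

x_1(t) = -7e^(-4t)sin(4t) - 3e^(-4t)cos(4t), x_2(t) = -12e^(-4t)sin(4t) - e^(-4t)cos(4t)

Coefficient matrix A = [[8, -8], [20, -16]].
Characteristic polynomial det(A - λI) = λ^2 + 8λ + 32 = 0.
Eigenvalues λ = -4 ± 4i (complex conjugate pair).
For λ=-4+4i: an eigenvector is (-1,-2) - i(1,1) = (-1 - i, -2 - i).
A real fundamental pair from Re and Im of e^((-4+4i)t)v: X_1 = e^(-4t)(cos(4t)·(-1,-2) + sin(4t)·(1,1)), X_2 = e^(-4t)(sin(4t)·(-1,-2) - cos(4t)·(1,1)).
General solution: C_1X_1 + C_2X_2.
Applying x_1(0)=-3, x_2(0)=-1 gives C_1=-2, C_2=5.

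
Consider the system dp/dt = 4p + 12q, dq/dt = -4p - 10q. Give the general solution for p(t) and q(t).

p(t) = 2K_1e^(-2t) + 3K_2e^(-4t), q(t) = -K_1e^(-2t) - 2K_2e^(-4t)

Coefficient matrix A = [[4, 12], [-4, -10]].
Characteristic polynomial det(A - λI) = λ^2 + 6λ + 8 = 0.
Eigenvalues λ = -2, -4.
For λ=-2: (A-λI) row 1 is [6, 12], so an eigenvector is (2, -1).
For λ=-4: (A-λI) row 1 is [8, 12], so an eigenvector is (3, -2).
General solution: K_1e^(-2t)(2,-1) + K_2e^(-4t)(3,-2).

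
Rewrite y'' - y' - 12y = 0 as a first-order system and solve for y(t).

y(t) = C_1e^(4t) + C_2e^(-3t)

Let x_1 = y, x_2 = y'. Then x_1' = x_2 and x_2' = 12x_1 + x_2.
A = [[0,1],[12,1]]; det(A-λI) = λ^2 - λ - 12.
Eigenvalues λ = 4, -3 with eigenvectors (1,4), (1,-3).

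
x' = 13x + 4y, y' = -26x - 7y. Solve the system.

x(t) = -c_1e^(3t)sin(2t) - c_1e^(3t)cos(2t) - c_2e^(3t)sin(2t) + c_2e^(3t)cos(2t), y(t) = 3c_1e^(3t)sin(2t) + 2c_1e^(3t)cos(2t) + 2c_2e^(3t)sin(2t) - 3c_2e^(3t)cos(2t)

Coefficient matrix A = [[13, 4], [-26, -7]].
Characteristic polynomial det(A - λI) = λ^2 - 6λ + 13 = 0.
Eigenvalues λ = 3 ± 2i (complex conjugate pair).
For λ=3+2i: an eigenvector is (-1,2) - i(-1,3) = (-1 + i, 2 - 3i).
A real fundamental pair from Re and Im of e^((3+2i)t)v: X_1 = e^(3t)(cos(2t)·(-1,2) + sin(2t)·(-1,3)), X_2 = e^(3t)(sin(2t)·(-1,2) - cos(2t)·(-1,3)).
General solution: c_1X_1 + c_2X_2.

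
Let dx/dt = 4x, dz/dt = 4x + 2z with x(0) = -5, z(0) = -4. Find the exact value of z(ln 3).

A = [[4,0],[4,2]]; eigenvalues λ = 2, 4.
Eigenvectors: (0,1) for λ=2, (-1,-2) for λ=4.
From the initial condition, c_1 = 6, c_2 = 5.
z(ln 3) = (6)(3^2)(1) + (5)(3^4)(-2) = -756.

-756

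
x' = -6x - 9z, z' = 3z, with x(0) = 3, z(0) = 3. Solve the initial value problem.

x(t) = -3e^(3t) + 6e^(-6t), z(t) = 3e^(3t)

Coefficient matrix A = [[-6, -9], [0, 3]].
Characteristic polynomial det(A - λI) = λ^2 + 3λ - 18 = 0.
Eigenvalues λ = 3, -6.
For λ=3: (A-λI) row 1 is [-9, -9], so an eigenvector is (-1, 1).
For λ=-6: (A-λI) row 1 is [0, -9], so an eigenvector is (1, 0).
General solution: C_1e^(3t)(-1,1) + C_2e^(-6t)(1,0).
Applying x(0)=3, z(0)=3 gives C_1=3, C_2=6.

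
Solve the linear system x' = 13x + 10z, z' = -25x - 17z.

Coefficient matrix A = [[13, 10], [-25, -17]].
Characteristic polynomial det(A - λI) = λ^2 + 4λ + 29 = 0.
Eigenvalues λ = -2 ± 5i (complex conjugate pair).
For λ=-2+5i: an eigenvector is (-1,1) - i(-1,2) = (-1 + i, 1 - 2i).
A real fundamental pair from Re and Im of e^((-2+5i)t)v: X_1 = e^(-2t)(cos(5t)·(-1,1) + sin(5t)·(-1,2)), X_2 = e^(-2t)(sin(5t)·(-1,1) - cos(5t)·(-1,2)).
General solution: c_1X_1 + c_2X_2.

x(t) = -c_1e^(-2t)sin(5t) - c_1e^(-2t)cos(5t) - c_2e^(-2t)sin(5t) + c_2e^(-2t)cos(5t), z(t) = 2c_1e^(-2t)sin(5t) + c_1e^(-2t)cos(5t) + c_2e^(-2t)sin(5t) - 2c_2e^(-2t)cos(5t)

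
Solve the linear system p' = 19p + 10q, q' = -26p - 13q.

Coefficient matrix A = [[19, 10], [-26, -13]].
Characteristic polynomial det(A - λI) = λ^2 - 6λ + 13 = 0.
Eigenvalues λ = 3 ± 2i (complex conjugate pair).
For λ=3+2i: an eigenvector is (-1,2) - i(2,-3) = (-1 - 2i, 2 + 3i).
A real fundamental pair from Re and Im of e^((3+2i)t)v: X_1 = e^(3t)(cos(2t)·(-1,2) + sin(2t)·(2,-3)), X_2 = e^(3t)(sin(2t)·(-1,2) - cos(2t)·(2,-3)).
General solution: K_1X_1 + K_2X_2.

p(t) = 2K_1e^(3t)sin(2t) - K_1e^(3t)cos(2t) - K_2e^(3t)sin(2t) - 2K_2e^(3t)cos(2t), q(t) = -3K_1e^(3t)sin(2t) + 2K_1e^(3t)cos(2t) + 2K_2e^(3t)sin(2t) + 3K_2e^(3t)cos(2t)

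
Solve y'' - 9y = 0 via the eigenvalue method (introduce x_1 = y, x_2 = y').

Let x_1 = y, x_2 = y'. Then x_1' = x_2 and x_2' = 9x_1.
A = [[0,1],[9,0]]; det(A-λI) = λ^2 - 9.
Eigenvalues λ = 3, -3 with eigenvectors (1,3), (1,-3).

y(t) = c_1e^(3t) + c_2e^(-3t)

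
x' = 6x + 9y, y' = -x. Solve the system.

Coefficient matrix A = [[6, 9], [-1, 0]].
Characteristic polynomial det(A - λI) = λ^2 - 6λ + 9 = 0.
Single eigenvalue λ = 3 with algebraic multiplicity 2.
Eigenvector v = (3,-1); generalized eigenvector w with (A-λI)w=v is (1,0).
General solution: e^(3t)[c_1·v + c_2·(t·v + w)].

x(t) = 3c_1e^(3t) + 3c_2te^(3t) + c_2e^(3t), y(t) = -c_1e^(3t) - c_2te^(3t)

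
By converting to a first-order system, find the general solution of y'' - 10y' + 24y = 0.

y(t) = c_1e^(4t) + c_2e^(6t)

Let x_1 = y, x_2 = y'. Then x_1' = x_2 and x_2' = -24x_1 + 10x_2.
A = [[0,1],[-24,10]]; det(A-λI) = λ^2 - 10λ + 24.
Eigenvalues λ = 4, 6 with eigenvectors (1,4), (1,6).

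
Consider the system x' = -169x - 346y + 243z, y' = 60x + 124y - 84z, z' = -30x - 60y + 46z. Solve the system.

x(t) = -2K_1e^(4t) + 11K_2e^(t) - 17K_3e^(-4t), y(t) = K_1e^(4t) - 4K_2e^(t) + 6K_3e^(-4t), z(t) = 2K_2e^(t) - 3K_3e^(-4t)

Coefficient matrix A = [[-169, -346, 243], [60, 124, -84], [-30, -60, 46]].
det(A - λI) = 0 gives eigenvalues λ = 4, 1, -4.
For λ=4: eigenvector (-2,1,0).
For λ=1: eigenvector (11,-4,2).
For λ=-4: eigenvector (-17,6,-3).
General solution: K_1e^(4t)(-2,1,0) + K_2e^(t)(11,-4,2) + K_3e^(-4t)(-17,6,-3).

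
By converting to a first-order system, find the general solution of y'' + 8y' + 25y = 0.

y(t) = C_1e^(-4t)cos(3t) + C_2e^(-4t)sin(3t)

Let x_1 = y, x_2 = y'. Then x_1' = x_2 and x_2' = -25x_1 - 8x_2.
A = [[0,1],[-25,-8]]; det(A-λI) = λ^2 + 8λ + 25.
Eigenvalues λ = -4 ± 3i.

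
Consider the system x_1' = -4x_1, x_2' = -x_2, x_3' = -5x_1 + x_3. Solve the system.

x_1(t) = K_1e^(-4t), x_2(t) = K_2e^(-t), x_3(t) = K_1e^(-4t) + K_3e^(t)

Coefficient matrix A = [[-4, 0, 0], [0, -1, 0], [-5, 0, 1]].
det(A - λI) = 0 gives eigenvalues λ = -4, -1, 1.
For λ=-4: eigenvector (1,0,1).
For λ=-1: eigenvector (0,1,0).
For λ=1: eigenvector (0,0,1).
General solution: K_1e^(-4t)(1,0,1) + K_2e^(-t)(0,1,0) + K_3e^(t)(0,0,1).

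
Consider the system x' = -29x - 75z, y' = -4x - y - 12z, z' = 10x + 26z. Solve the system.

x(t) = -5C_2e^(t) - 3C_3e^(-4t), y(t) = C_1e^(-t) - 2C_2e^(t), z(t) = 2C_2e^(t) + C_3e^(-4t)

Coefficient matrix A = [[-29, 0, -75], [-4, -1, -12], [10, 0, 26]].
det(A - λI) = 0 gives eigenvalues λ = -1, 1, -4.
For λ=-1: eigenvector (0,1,0).
For λ=1: eigenvector (-5,-2,2).
For λ=-4: eigenvector (-3,0,1).
General solution: C_1e^(-t)(0,1,0) + C_2e^(t)(-5,-2,2) + C_3e^(-4t)(-3,0,1).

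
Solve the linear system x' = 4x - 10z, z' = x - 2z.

Coefficient matrix A = [[4, -10], [1, -2]].
Characteristic polynomial det(A - λI) = λ^2 - 2λ + 2 = 0.
Eigenvalues λ = 1 ± i (complex conjugate pair).
For λ=1+i: an eigenvector is (-1,0) - i(-3,-1) = (-1 + 3i, 0 + i).
A real fundamental pair from Re and Im of e^((1+i)t)v: X_1 = e^(t)(cos(t)·(-1,0) + sin(t)·(-3,-1)), X_2 = e^(t)(sin(t)·(-1,0) - cos(t)·(-3,-1)).
General solution: c_1X_1 + c_2X_2.

x(t) = -3c_1e^(t)sin(t) - c_1e^(t)cos(t) - c_2e^(t)sin(t) + 3c_2e^(t)cos(t), z(t) = -c_1e^(t)sin(t) + c_2e^(t)cos(t)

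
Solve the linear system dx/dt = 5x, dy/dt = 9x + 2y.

x(t) = -c_1e^(5t), y(t) = -3c_1e^(5t) + c_2e^(2t)

Coefficient matrix A = [[5, 0], [9, 2]].
Characteristic polynomial det(A - λI) = λ^2 - 7λ + 10 = 0.
Eigenvalues λ = 5, 2.
For λ=5: (A-λI) row 2 is [9, -3], so an eigenvector is (-1, -3).
For λ=2: (A-λI) row 1 is [3, 0], so an eigenvector is (0, 1).
General solution: c_1e^(5t)(-1,-3) + c_2e^(2t)(0,1).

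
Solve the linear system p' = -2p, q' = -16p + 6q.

Coefficient matrix A = [[-2, 0], [-16, 6]].
Characteristic polynomial det(A - λI) = λ^2 - 4λ - 12 = 0.
Eigenvalues λ = 6, -2.
For λ=6: (A-λI) row 1 is [-8, 0], so an eigenvector is (0, 1).
For λ=-2: (A-λI) row 2 is [-16, 8], so an eigenvector is (-1, -2).
General solution: c_1e^(6t)(0,1) + c_2e^(-2t)(-1,-2).

p(t) = -c_2e^(-2t), q(t) = c_1e^(6t) - 2c_2e^(-2t)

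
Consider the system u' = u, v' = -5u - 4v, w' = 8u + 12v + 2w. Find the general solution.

Coefficient matrix A = [[1, 0, 0], [-5, -4, 0], [8, 12, 2]].
det(A - λI) = 0 gives eigenvalues λ = 1, 2, -4.
For λ=1: eigenvector (1,-1,4).
For λ=2: eigenvector (0,0,1).
For λ=-4: eigenvector (0,1,-2).
General solution: K_1e^(t)(1,-1,4) + K_2e^(2t)(0,0,1) + K_3e^(-4t)(0,1,-2).

u(t) = K_1e^(t), v(t) = -K_1e^(t) + K_3e^(-4t), w(t) = 4K_1e^(t) + K_2e^(2t) - 2K_3e^(-4t)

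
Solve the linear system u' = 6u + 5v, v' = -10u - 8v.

u(t) = -2C_1e^(-t)sin(t) - C_1e^(-t)cos(t) - C_2e^(-t)sin(t) + 2C_2e^(-t)cos(t), v(t) = 3C_1e^(-t)sin(t) + C_1e^(-t)cos(t) + C_2e^(-t)sin(t) - 3C_2e^(-t)cos(t)

Coefficient matrix A = [[6, 5], [-10, -8]].
Characteristic polynomial det(A - λI) = λ^2 + 2λ + 2 = 0.
Eigenvalues λ = -1 ± i (complex conjugate pair).
For λ=-1+i: an eigenvector is (-1,1) - i(-2,3) = (-1 + 2i, 1 - 3i).
A real fundamental pair from Re and Im of e^((-1+i)t)v: X_1 = e^(-t)(cos(t)·(-1,1) + sin(t)·(-2,3)), X_2 = e^(-t)(sin(t)·(-1,1) - cos(t)·(-2,3)).
General solution: C_1X_1 + C_2X_2.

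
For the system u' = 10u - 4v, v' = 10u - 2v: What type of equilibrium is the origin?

A = [[10,-4],[10,-2]]; det(A-λI) = λ^2 - 8λ + 20.
λ = 4 ± 2i: positive real part.

unstable spiral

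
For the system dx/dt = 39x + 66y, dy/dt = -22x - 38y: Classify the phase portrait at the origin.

A = [[39,66],[-22,-38]]; det(A-λI) = λ^2 - λ - 30.
λ = 6, -5: opposite signs.

saddle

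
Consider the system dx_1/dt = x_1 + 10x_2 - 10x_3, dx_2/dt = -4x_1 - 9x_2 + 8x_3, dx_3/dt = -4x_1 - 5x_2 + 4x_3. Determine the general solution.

x_1(t) = C_1e^(t) + 2C_3e^(-4t), x_2(t) = -2C_1e^(t) + C_2e^(-t), x_3(t) = -2C_1e^(t) + C_2e^(-t) + C_3e^(-4t)

Coefficient matrix A = [[1, 10, -10], [-4, -9, 8], [-4, -5, 4]].
det(A - λI) = 0 gives eigenvalues λ = 1, -1, -4.
For λ=1: eigenvector (1,-2,-2).
For λ=-1: eigenvector (0,1,1).
For λ=-4: eigenvector (2,0,1).
General solution: C_1e^(t)(1,-2,-2) + C_2e^(-t)(0,1,1) + C_3e^(-4t)(2,0,1).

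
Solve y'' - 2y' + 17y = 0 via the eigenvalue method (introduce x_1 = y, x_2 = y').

Let x_1 = y, x_2 = y'. Then x_1' = x_2 and x_2' = -17x_1 + 2x_2.
A = [[0,1],[-17,2]]; det(A-λI) = λ^2 - 2λ + 17.
Eigenvalues λ = 1 ± 4i.

y(t) = K_1e^(t)cos(4t) + K_2e^(t)sin(4t)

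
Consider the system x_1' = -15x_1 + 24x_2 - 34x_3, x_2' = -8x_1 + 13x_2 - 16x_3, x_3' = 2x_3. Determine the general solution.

Coefficient matrix A = [[-15, 24, -34], [-8, 13, -16], [0, 0, 2]].
det(A - λI) = 0 gives eigenvalues λ = 1, -3, 2.
For λ=1: eigenvector (3,2,0).
For λ=-3: eigenvector (-2,-1,0).
For λ=2: eigenvector (-2,0,1).
General solution: c_1e^(t)(3,2,0) + c_2e^(-3t)(-2,-1,0) + c_3e^(2t)(-2,0,1).

x_1(t) = 3c_1e^(t) - 2c_2e^(-3t) - 2c_3e^(2t), x_2(t) = 2c_1e^(t) - c_2e^(-3t), x_3(t) = c_3e^(2t)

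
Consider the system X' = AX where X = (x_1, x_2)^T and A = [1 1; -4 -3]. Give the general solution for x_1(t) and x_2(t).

x_1(t) = -K_1e^(-t) - K_2te^(-t) - K_2e^(-t), x_2(t) = 2K_1e^(-t) + 2K_2te^(-t) + K_2e^(-t)

Coefficient matrix A = [[1, 1], [-4, -3]].
Characteristic polynomial det(A - λI) = λ^2 + 2λ + 1 = 0.
Single eigenvalue λ = -1 with algebraic multiplicity 2.
Eigenvector v = (-1,2); generalized eigenvector w with (A-λI)w=v is (-1,1).
General solution: e^(-t)[K_1·v + K_2·(t·v + w)].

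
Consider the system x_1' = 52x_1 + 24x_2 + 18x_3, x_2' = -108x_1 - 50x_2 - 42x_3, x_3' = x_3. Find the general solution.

Coefficient matrix A = [[52, 24, 18], [-108, -50, -42], [0, 0, 1]].
det(A - λI) = 0 gives eigenvalues λ = 4, -2, 1.
For λ=4: eigenvector (1,-2,0).
For λ=-2: eigenvector (-4,9,0).
For λ=1: eigenvector (10,-22,1).
General solution: c_1e^(4t)(1,-2,0) + c_2e^(-2t)(-4,9,0) + c_3e^(t)(10,-22,1).

x_1(t) = c_1e^(4t) - 4c_2e^(-2t) + 10c_3e^(t), x_2(t) = -2c_1e^(4t) + 9c_2e^(-2t) - 22c_3e^(t), x_3(t) = c_3e^(t)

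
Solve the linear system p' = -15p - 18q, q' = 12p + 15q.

p(t) = -c_1e^(3t) - 3c_2e^(-3t), q(t) = c_1e^(3t) + 2c_2e^(-3t)

Coefficient matrix A = [[-15, -18], [12, 15]].
Characteristic polynomial det(A - λI) = λ^2 - 9 = 0.
Eigenvalues λ = 3, -3.
For λ=3: (A-λI) row 1 is [-18, -18], so an eigenvector is (-1, 1).
For λ=-3: (A-λI) row 1 is [-12, -18], so an eigenvector is (-3, 2).
General solution: c_1e^(3t)(-1,1) + c_2e^(-3t)(-3,2).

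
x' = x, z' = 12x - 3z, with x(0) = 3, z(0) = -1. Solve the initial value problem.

Coefficient matrix A = [[1, 0], [12, -3]].
Characteristic polynomial det(A - λI) = λ^2 + 2λ - 3 = 0.
Eigenvalues λ = 1, -3.
For λ=1: (A-λI) row 2 is [12, -4], so an eigenvector is (-1, -3).
For λ=-3: (A-λI) row 1 is [4, 0], so an eigenvector is (0, 1).
General solution: C_1e^(t)(-1,-3) + C_2e^(-3t)(0,1).
Applying x(0)=3, z(0)=-1 gives C_1=-3, C_2=-10.

x(t) = 3e^(t), z(t) = 9e^(t) - 10e^(-3t)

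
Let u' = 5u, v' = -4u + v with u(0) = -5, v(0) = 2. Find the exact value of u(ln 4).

-5120

A = [[5,0],[-4,1]]; eigenvalues λ = 5, 1.
Eigenvectors: (1,-1) for λ=5, (0,-1) for λ=1.
From the initial condition, c_1 = -5, c_2 = 3.
u(ln 4) = (-5)(4^5)(1) + (3)(4^1)(0) = -5120.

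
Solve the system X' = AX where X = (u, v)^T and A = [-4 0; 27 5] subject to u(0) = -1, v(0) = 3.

Coefficient matrix A = [[-4, 0], [27, 5]].
Characteristic polynomial det(A - λI) = λ^2 - λ - 20 = 0.
Eigenvalues λ = 5, -4.
For λ=5: (A-λI) row 1 is [-9, 0], so an eigenvector is (0, 1).
For λ=-4: (A-λI) row 2 is [27, 9], so an eigenvector is (-1, 3).
General solution: C_1e^(5t)(0,1) + C_2e^(-4t)(-1,3).
Applying u(0)=-1, v(0)=3 gives C_1=0, C_2=1.

u(t) = -e^(-4t), v(t) = 3e^(-4t)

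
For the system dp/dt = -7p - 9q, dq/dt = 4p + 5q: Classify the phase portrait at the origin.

stable improper node

A = [[-7,-9],[4,5]]; det(A-λI) = λ^2 + 2λ + 1.
repeated λ = -1 with a single eigenvector.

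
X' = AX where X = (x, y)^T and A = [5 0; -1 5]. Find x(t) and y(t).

Coefficient matrix A = [[5, 0], [-1, 5]].
Characteristic polynomial det(A - λI) = λ^2 - 10λ + 25 = 0.
Single eigenvalue λ = 5 with algebraic multiplicity 2.
Eigenvector v = (0,-1); generalized eigenvector w with (A-λI)w=v is (1,1).
General solution: e^(5t)[C_1·v + C_2·(t·v + w)].

x(t) = C_2e^(5t), y(t) = -C_1e^(5t) - C_2te^(5t) + C_2e^(5t)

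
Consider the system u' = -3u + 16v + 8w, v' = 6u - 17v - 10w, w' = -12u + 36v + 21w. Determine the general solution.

Coefficient matrix A = [[-3, 16, 8], [6, -17, -10], [-12, 36, 21]].
det(A - λI) = 0 gives eigenvalues λ = -3, 1, 3.
For λ=-3: eigenvector (1,-1,2).
For λ=1: eigenvector (2,-1,3).
For λ=3: eigenvector (0,1,-2).
General solution: c_1e^(-3t)(1,-1,2) + c_2e^(t)(2,-1,3) + c_3e^(3t)(0,1,-2).

u(t) = c_1e^(-3t) + 2c_2e^(t), v(t) = -c_1e^(-3t) - c_2e^(t) + c_3e^(3t), w(t) = 2c_1e^(-3t) + 3c_2e^(t) - 2c_3e^(3t)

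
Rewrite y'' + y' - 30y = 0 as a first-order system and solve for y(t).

y(t) = c_1e^(5t) + c_2e^(-6t)

Let x_1 = y, x_2 = y'. Then x_1' = x_2 and x_2' = 30x_1 - x_2.
A = [[0,1],[30,-1]]; det(A-λI) = λ^2 + λ - 30.
Eigenvalues λ = 5, -6 with eigenvectors (1,5), (1,-6).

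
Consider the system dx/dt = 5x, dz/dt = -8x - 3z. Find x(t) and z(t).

Coefficient matrix A = [[5, 0], [-8, -3]].
Characteristic polynomial det(A - λI) = λ^2 - 2λ - 15 = 0.
Eigenvalues λ = -3, 5.
For λ=-3: (A-λI) row 1 is [8, 0], so an eigenvector is (0, -1).
For λ=5: (A-λI) row 2 is [-8, -8], so an eigenvector is (-1, 1).
General solution: c_1e^(-3t)(0,-1) + c_2e^(5t)(-1,1).

x(t) = -c_2e^(5t), z(t) = -c_1e^(-3t) + c_2e^(5t)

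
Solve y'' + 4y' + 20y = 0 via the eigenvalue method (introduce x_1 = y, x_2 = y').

Let x_1 = y, x_2 = y'. Then x_1' = x_2 and x_2' = -20x_1 - 4x_2.
A = [[0,1],[-20,-4]]; det(A-λI) = λ^2 + 4λ + 20.
Eigenvalues λ = -2 ± 4i.

y(t) = K_1e^(-2t)cos(4t) + K_2e^(-2t)sin(4t)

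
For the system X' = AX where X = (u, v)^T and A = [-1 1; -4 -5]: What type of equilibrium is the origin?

A = [[-1,1],[-4,-5]]; det(A-λI) = λ^2 + 6λ + 9.
repeated λ = -3 with a single eigenvector.

stable improper node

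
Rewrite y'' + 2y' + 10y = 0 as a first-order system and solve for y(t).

Let x_1 = y, x_2 = y'. Then x_1' = x_2 and x_2' = -10x_1 - 2x_2.
A = [[0,1],[-10,-2]]; det(A-λI) = λ^2 + 2λ + 10.
Eigenvalues λ = -1 ± 3i.

y(t) = c_1e^(-t)cos(3t) + c_2e^(-t)sin(3t)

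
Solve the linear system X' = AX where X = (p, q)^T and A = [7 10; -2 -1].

Coefficient matrix A = [[7, 10], [-2, -1]].
Characteristic polynomial det(A - λI) = λ^2 - 6λ + 13 = 0.
Eigenvalues λ = 3 ± 2i (complex conjugate pair).
For λ=3+2i: an eigenvector is (-2,1) - i(1,0) = (-2 - i, 1).
A real fundamental pair from Re and Im of e^((3+2i)t)v: X_1 = e^(3t)(cos(2t)·(-2,1) + sin(2t)·(1,0)), X_2 = e^(3t)(sin(2t)·(-2,1) - cos(2t)·(1,0)).
General solution: c_1X_1 + c_2X_2.

p(t) = c_1e^(3t)sin(2t) - 2c_1e^(3t)cos(2t) - 2c_2e^(3t)sin(2t) - c_2e^(3t)cos(2t), q(t) = c_1e^(3t)cos(2t) + c_2e^(3t)sin(2t)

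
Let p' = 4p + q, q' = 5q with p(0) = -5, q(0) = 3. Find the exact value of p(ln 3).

A = [[4,1],[0,5]]; eigenvalues λ = 4, 5.
Eigenvectors: (-1,0) for λ=4, (1,1) for λ=5.
From the initial condition, c_1 = 8, c_2 = 3.
p(ln 3) = (8)(3^4)(-1) + (3)(3^5)(1) = 81.

81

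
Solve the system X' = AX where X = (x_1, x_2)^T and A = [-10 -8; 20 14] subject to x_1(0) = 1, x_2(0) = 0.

Coefficient matrix A = [[-10, -8], [20, 14]].
Characteristic polynomial det(A - λI) = λ^2 - 4λ + 20 = 0.
Eigenvalues λ = 2 ± 4i (complex conjugate pair).
For λ=2+4i: an eigenvector is (-1,1) - i(1,-2) = (-1 - i, 1 + 2i).
A real fundamental pair from Re and Im of e^((2+4i)t)v: X_1 = e^(2t)(cos(4t)·(-1,1) + sin(4t)·(1,-2)), X_2 = e^(2t)(sin(4t)·(-1,1) - cos(4t)·(1,-2)).
General solution: K_1X_1 + K_2X_2.
Applying x_1(0)=1, x_2(0)=0 gives K_1=-2, K_2=1.

x_1(t) = -3e^(2t)sin(4t) + e^(2t)cos(4t), x_2(t) = 5e^(2t)sin(4t)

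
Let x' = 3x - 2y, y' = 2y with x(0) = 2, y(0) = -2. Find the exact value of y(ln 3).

-18

A = [[3,-2],[0,2]]; eigenvalues λ = 2, 3.
Eigenvectors: (-2,-1) for λ=2, (1,0) for λ=3.
From the initial condition, c_1 = 2, c_2 = 6.
y(ln 3) = (2)(3^2)(-1) + (6)(3^3)(0) = -18.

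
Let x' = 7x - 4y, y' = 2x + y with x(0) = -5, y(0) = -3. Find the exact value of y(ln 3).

-513

A = [[7,-4],[2,1]]; eigenvalues λ = 3, 5.
Eigenvectors: (1,1) for λ=3, (-2,-1) for λ=5.
From the initial condition, c_1 = -1, c_2 = 2.
y(ln 3) = (-1)(3^3)(1) + (2)(3^5)(-1) = -513.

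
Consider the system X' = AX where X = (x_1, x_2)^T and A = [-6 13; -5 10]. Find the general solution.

x_1(t) = 3c_1e^(2t)sin(t) - 2c_1e^(2t)cos(t) - 2c_2e^(2t)sin(t) - 3c_2e^(2t)cos(t), x_2(t) = 2c_1e^(2t)sin(t) - c_1e^(2t)cos(t) - c_2e^(2t)sin(t) - 2c_2e^(2t)cos(t)

Coefficient matrix A = [[-6, 13], [-5, 10]].
Characteristic polynomial det(A - λI) = λ^2 - 4λ + 5 = 0.
Eigenvalues λ = 2 ± i (complex conjugate pair).
For λ=2+i: an eigenvector is (-2,-1) - i(3,2) = (-2 - 3i, -1 - 2i).
A real fundamental pair from Re and Im of e^((2+i)t)v: X_1 = e^(2t)(cos(t)·(-2,-1) + sin(t)·(3,2)), X_2 = e^(2t)(sin(t)·(-2,-1) - cos(t)·(3,2)).
General solution: c_1X_1 + c_2X_2.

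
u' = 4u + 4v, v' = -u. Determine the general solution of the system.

u(t) = 2K_1e^(2t) + 2K_2te^(2t) - K_2e^(2t), v(t) = -K_1e^(2t) - K_2te^(2t) + K_2e^(2t)

Coefficient matrix A = [[4, 4], [-1, 0]].
Characteristic polynomial det(A - λI) = λ^2 - 4λ + 4 = 0.
Single eigenvalue λ = 2 with algebraic multiplicity 2.
Eigenvector v = (2,-1); generalized eigenvector w with (A-λI)w=v is (-1,1).
General solution: e^(2t)[K_1·v + K_2·(t·v + w)].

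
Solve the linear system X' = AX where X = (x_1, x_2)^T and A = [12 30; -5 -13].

Coefficient matrix A = [[12, 30], [-5, -13]].
Characteristic polynomial det(A - λI) = λ^2 + λ - 6 = 0.
Eigenvalues λ = 2, -3.
For λ=2: (A-λI) row 1 is [10, 30], so an eigenvector is (3, -1).
For λ=-3: (A-λI) row 1 is [15, 30], so an eigenvector is (2, -1).
General solution: C_1e^(2t)(3,-1) + C_2e^(-3t)(2,-1).

x_1(t) = 3C_1e^(2t) + 2C_2e^(-3t), x_2(t) = -C_1e^(2t) - C_2e^(-3t)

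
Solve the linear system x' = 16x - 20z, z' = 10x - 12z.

Coefficient matrix A = [[16, -20], [10, -12]].
Characteristic polynomial det(A - λI) = λ^2 - 4λ + 8 = 0.
Eigenvalues λ = 2 ± 2i (complex conjugate pair).
For λ=2+2i: an eigenvector is (-1,-1) - i(3,2) = (-1 - 3i, -1 - 2i).
A real fundamental pair from Re and Im of e^((2+2i)t)v: X_1 = e^(2t)(cos(2t)·(-1,-1) + sin(2t)·(3,2)), X_2 = e^(2t)(sin(2t)·(-1,-1) - cos(2t)·(3,2)).
General solution: c_1X_1 + c_2X_2.

x(t) = 3c_1e^(2t)sin(2t) - c_1e^(2t)cos(2t) - c_2e^(2t)sin(2t) - 3c_2e^(2t)cos(2t), z(t) = 2c_1e^(2t)sin(2t) - c_1e^(2t)cos(2t) - c_2e^(2t)sin(2t) - 2c_2e^(2t)cos(2t)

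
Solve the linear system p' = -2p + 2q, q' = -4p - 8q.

Coefficient matrix A = [[-2, 2], [-4, -8]].
Characteristic polynomial det(A - λI) = λ^2 + 10λ + 24 = 0.
Eigenvalues λ = -6, -4.
For λ=-6: (A-λI) row 1 is [4, 2], so an eigenvector is (1, -2).
For λ=-4: (A-λI) row 1 is [2, 2], so an eigenvector is (1, -1).
General solution: K_1e^(-6t)(1,-2) + K_2e^(-4t)(1,-1).

p(t) = K_1e^(-6t) + K_2e^(-4t), q(t) = -2K_1e^(-6t) - K_2e^(-4t)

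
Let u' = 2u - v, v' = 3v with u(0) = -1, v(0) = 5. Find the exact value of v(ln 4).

A = [[2,-1],[0,3]]; eigenvalues λ = 2, 3.
Eigenvectors: (-1,0) for λ=2, (1,-1) for λ=3.
From the initial condition, c_1 = -4, c_2 = -5.
v(ln 4) = (-4)(4^2)(0) + (-5)(4^3)(-1) = 320.

320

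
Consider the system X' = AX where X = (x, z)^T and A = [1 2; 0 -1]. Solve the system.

Coefficient matrix A = [[1, 2], [0, -1]].
Characteristic polynomial det(A - λI) = λ^2 - 1 = 0.
Eigenvalues λ = 1, -1.
For λ=1: (A-λI) row 1 is [0, 2], so an eigenvector is (-1, 0).
For λ=-1: (A-λI) row 1 is [2, 2], so an eigenvector is (1, -1).
General solution: C_1e^(t)(-1,0) + C_2e^(-t)(1,-1).

x(t) = -C_1e^(t) + C_2e^(-t), z(t) = -C_2e^(-t)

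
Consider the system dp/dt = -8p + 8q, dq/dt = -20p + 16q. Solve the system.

Coefficient matrix A = [[-8, 8], [-20, 16]].
Characteristic polynomial det(A - λI) = λ^2 - 8λ + 32 = 0.
Eigenvalues λ = 4 ± 4i (complex conjugate pair).
For λ=4+4i: an eigenvector is (1,2) - i(1,1) = (1 - i, 2 - i).
A real fundamental pair from Re and Im of e^((4+4i)t)v: X_1 = e^(4t)(cos(4t)·(1,2) + sin(4t)·(1,1)), X_2 = e^(4t)(sin(4t)·(1,2) - cos(4t)·(1,1)).
General solution: C_1X_1 + C_2X_2.

p(t) = C_1e^(4t)sin(4t) + C_1e^(4t)cos(4t) + C_2e^(4t)sin(4t) - C_2e^(4t)cos(4t), q(t) = C_1e^(4t)sin(4t) + 2C_1e^(4t)cos(4t) + 2C_2e^(4t)sin(4t) - C_2e^(4t)cos(4t)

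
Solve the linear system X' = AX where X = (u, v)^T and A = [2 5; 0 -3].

Coefficient matrix A = [[2, 5], [0, -3]].
Characteristic polynomial det(A - λI) = λ^2 + λ - 6 = 0.
Eigenvalues λ = -3, 2.
For λ=-3: (A-λI) row 1 is [5, 5], so an eigenvector is (1, -1).
For λ=2: (A-λI) row 1 is [0, 5], so an eigenvector is (-1, 0).
General solution: K_1e^(-3t)(1,-1) + K_2e^(2t)(-1,0).

u(t) = K_1e^(-3t) - K_2e^(2t), v(t) = -K_1e^(-3t)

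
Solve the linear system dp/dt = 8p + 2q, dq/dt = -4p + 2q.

Coefficient matrix A = [[8, 2], [-4, 2]].
Characteristic polynomial det(A - λI) = λ^2 - 10λ + 24 = 0.
Eigenvalues λ = 4, 6.
For λ=4: (A-λI) row 1 is [4, 2], so an eigenvector is (-1, 2).
For λ=6: (A-λI) row 1 is [2, 2], so an eigenvector is (1, -1).
General solution: C_1e^(4t)(-1,2) + C_2e^(6t)(1,-1).

p(t) = -C_1e^(4t) + C_2e^(6t), q(t) = 2C_1e^(4t) - C_2e^(6t)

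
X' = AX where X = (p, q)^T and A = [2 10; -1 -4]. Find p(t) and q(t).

p(t) = K_1e^(-t)sin(t) - 3K_1e^(-t)cos(t) - 3K_2e^(-t)sin(t) - K_2e^(-t)cos(t), q(t) = K_1e^(-t)cos(t) + K_2e^(-t)sin(t)

Coefficient matrix A = [[2, 10], [-1, -4]].
Characteristic polynomial det(A - λI) = λ^2 + 2λ + 2 = 0.
Eigenvalues λ = -1 ± i (complex conjugate pair).
For λ=-1+i: an eigenvector is (-3,1) - i(1,0) = (-3 - i, 1).
A real fundamental pair from Re and Im of e^((-1+i)t)v: X_1 = e^(-t)(cos(t)·(-3,1) + sin(t)·(1,0)), X_2 = e^(-t)(sin(t)·(-3,1) - cos(t)·(1,0)).
General solution: K_1X_1 + K_2X_2.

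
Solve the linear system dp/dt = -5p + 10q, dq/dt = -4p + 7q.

p(t) = -C_1e^(t)sin(2t) + 2C_1e^(t)cos(2t) + 2C_2e^(t)sin(2t) + C_2e^(t)cos(2t), q(t) = -C_1e^(t)sin(2t) + C_1e^(t)cos(2t) + C_2e^(t)sin(2t) + C_2e^(t)cos(2t)

Coefficient matrix A = [[-5, 10], [-4, 7]].
Characteristic polynomial det(A - λI) = λ^2 - 2λ + 5 = 0.
Eigenvalues λ = 1 ± 2i (complex conjugate pair).
For λ=1+2i: an eigenvector is (2,1) - i(-1,-1) = (2 + i, 1 + i).
A real fundamental pair from Re and Im of e^((1+2i)t)v: X_1 = e^(t)(cos(2t)·(2,1) + sin(2t)·(-1,-1)), X_2 = e^(t)(sin(2t)·(2,1) - cos(2t)·(-1,-1)).
General solution: C_1X_1 + C_2X_2.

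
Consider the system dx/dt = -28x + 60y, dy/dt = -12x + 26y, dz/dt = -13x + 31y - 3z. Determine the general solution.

Coefficient matrix A = [[-28, 60, 0], [-12, 26, 0], [-13, 31, -3]].
det(A - λI) = 0 gives eigenvalues λ = -4, 2, -3.
For λ=-4: eigenvector (5,2,3).
For λ=2: eigenvector (2,1,1).
For λ=-3: eigenvector (0,0,1).
General solution: K_1e^(-4t)(5,2,3) + K_2e^(2t)(2,1,1) + K_3e^(-3t)(0,0,1).

x(t) = 5K_1e^(-4t) + 2K_2e^(2t), y(t) = 2K_1e^(-4t) + K_2e^(2t), z(t) = 3K_1e^(-4t) + K_2e^(2t) + K_3e^(-3t)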